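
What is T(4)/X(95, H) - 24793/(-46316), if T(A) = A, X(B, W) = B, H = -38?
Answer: 2540599/4400020 ≈ 0.57741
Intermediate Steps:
T(4)/X(95, H) - 24793/(-46316) = 4/95 - 24793/(-46316) = 4*(1/95) - 24793*(-1/46316) = 4/95 + 24793/46316 = 2540599/4400020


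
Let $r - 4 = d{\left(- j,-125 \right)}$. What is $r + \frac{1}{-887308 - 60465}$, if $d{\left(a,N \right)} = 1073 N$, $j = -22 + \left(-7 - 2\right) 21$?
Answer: $- \frac{127116262534}{947773} \approx -1.3412 \cdot 10^{5}$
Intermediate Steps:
$j = -211$ ($j = -22 - 189 = -211$)
$r = -134121$ ($r = 4 + 1073 \left(-125\right) = 4 - 134125 = -134121$)
$r + \frac{1}{-887308 - 60465} = -134121 + \frac{1}{-887308 - 60465} = -134121 + \frac{1}{-947773} = -134121 - \frac{1}{947773} = - \frac{127116262534}{947773}$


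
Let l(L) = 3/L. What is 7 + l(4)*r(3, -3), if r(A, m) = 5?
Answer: 43/4 ≈ 10.750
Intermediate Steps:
7 + l(4)*r(3, -3) = 7 + (3/4)*5 = 7 + 15/4 = 43/4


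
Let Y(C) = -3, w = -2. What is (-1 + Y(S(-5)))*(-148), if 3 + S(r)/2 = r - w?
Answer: 592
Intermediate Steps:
S(r) = -2 + 2*r (S(r) = -6 + 2*(r - 1*(-2)) = -6 + 2*(r + 2) = -6 + 2*(2 + r) = -6 + (4 + 2*r) = -2 + 2*r)
(-1 + Y(S(-5)))*(-148) = (-1 - 3)*(-148) = -4*(-148) = 592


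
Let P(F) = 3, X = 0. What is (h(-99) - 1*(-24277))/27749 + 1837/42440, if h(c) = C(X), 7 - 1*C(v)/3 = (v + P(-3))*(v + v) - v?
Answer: 1082182033/1177667560 ≈ 0.91892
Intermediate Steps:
C(v) = 21 + 3*v - 6*v*(3 + v) (C(v) = 21 - 3*((v + 3)*(v + v) - v) = 21 - 3*((3 + v)*(2*v) - v) = 21 - 3*(2*v*(3 + v) - v) = 21 - 3*(-v + 2*v*(3 + v)) = 21 + (3*v - 6*v*(3 + v)) = 21 + 3*v - 6*v*(3 + v))
h(c) = 21 (h(c) = 21 - 15*0 - 6*0² = 21 + 0 - 6*0 = 21 + 0 + 0 = 21)
(h(-99) - 1*(-24277))/27749 + 1837/42440 = (21 - 1*(-24277))/27749 + 1837/42440 = (21 + 24277)*(1/27749) + 1837*(1/42440) = 24298*(1/27749) + 1837/42440 = 24298/27749 + 1837/42440 = 1082182033/1177667560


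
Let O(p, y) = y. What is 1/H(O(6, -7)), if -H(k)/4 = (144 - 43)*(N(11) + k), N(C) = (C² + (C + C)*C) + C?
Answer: -1/148268 ≈ -6.7445e-6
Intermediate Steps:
N(C) = C + 3*C² (N(C) = (C² + (2*C)*C) + C = (C² + 2*C²) + C = 3*C² + C = C + 3*C²)
H(k) = -151096 - 404*k (H(k) = -4*(144 - 43)*(11*(1 + 3*11) + k) = -404*(11*(1 + 33) + k) = -404*(11*34 + k) = -404*(374 + k) = -4*(37774 + 101*k) = -151096 - 404*k)
1/H(O(6, -7)) = 1/(-151096 - 404*(-7)) = 1/(-151096 + 2828) = 1/(-148268) = -1/148268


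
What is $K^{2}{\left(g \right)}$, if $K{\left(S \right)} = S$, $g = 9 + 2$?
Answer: $121$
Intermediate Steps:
$g = 11$
$K^{2}{\left(g \right)} = 11^{2} = 121$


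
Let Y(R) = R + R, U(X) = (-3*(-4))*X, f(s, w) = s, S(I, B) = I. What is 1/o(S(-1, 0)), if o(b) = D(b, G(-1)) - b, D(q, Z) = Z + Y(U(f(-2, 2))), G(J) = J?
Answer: -1/48 ≈ -0.020833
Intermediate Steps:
U(X) = 12*X
Y(R) = 2*R
D(q, Z) = -48 + Z (D(q, Z) = Z + 2*(12*(-2)) = Z + 2*(-24) = Z - 48 = -48 + Z)
o(b) = -49 - b (o(b) = (-48 - 1) - b = -49 - b)
1/o(S(-1, 0)) = 1/(-49 - 1*(-1)) = 1/(-49 + 1) = 1/(-48) = -1/48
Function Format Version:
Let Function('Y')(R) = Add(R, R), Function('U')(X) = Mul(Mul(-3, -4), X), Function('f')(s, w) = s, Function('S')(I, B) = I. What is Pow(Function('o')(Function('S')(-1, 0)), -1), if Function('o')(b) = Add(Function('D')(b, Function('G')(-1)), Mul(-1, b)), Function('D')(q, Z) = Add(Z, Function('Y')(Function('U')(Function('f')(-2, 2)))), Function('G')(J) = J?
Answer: Rational(-1, 48) ≈ -0.020833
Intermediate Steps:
Function('U')(X) = Mul(12, X)
Function('Y')(R) = Mul(2, R)
Function('D')(q, Z) = Add(-48, Z) (Function('D')(q, Z) = Add(Z, Mul(2, Mul(12, -2))) = Add(Z, Mul(2, -24)) = Add(Z, -48) = Add(-48, Z))
Function('o')(b) = Add(-49, Mul(-1, b)) (Function('o')(b) = Add(Add(-48, -1), Mul(-1, b)) = Add(-49, Mul(-1, b)))
Pow(Function('o')(Function('S')(-1, 0)), -1) = Pow(Add(-49, Mul(-1, -1)), -1) = Pow(Add(-49, 1), -1) = Pow(-48, -1) = Rational(-1, 48)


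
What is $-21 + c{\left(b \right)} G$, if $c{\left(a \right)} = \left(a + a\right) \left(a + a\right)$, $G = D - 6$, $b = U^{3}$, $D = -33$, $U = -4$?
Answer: $-638997$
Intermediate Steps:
$b = -64$ ($b = \left(-4\right)^{3} = -64$)
$G = -39$ ($G = -33 - 6 = -39$)
$c{\left(a \right)} = 4 a^{2}$ ($c{\left(a \right)} = 2 a 2 a = 4 a^{2}$)
$-21 + c{\left(b \right)} G = -21 + 4 \left(-64\right)^{2} \left(-39\right) = -21 + 4 \cdot 4096 \left(-39\right) = -21 + 16384 \left(-39\right) = -21 - 638976 = -638997$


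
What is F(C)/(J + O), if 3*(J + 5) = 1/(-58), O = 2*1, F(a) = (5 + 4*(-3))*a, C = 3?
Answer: 3654/523 ≈ 6.9866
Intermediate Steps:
F(a) = -7*a (F(a) = (5 - 12)*a = -7*a)
O = 2
J = -871/174 (J = -5 + (1/3)/(-58) = -5 + (1/3)*(-1/58) = -5 - 1/174 = -871/174 ≈ -5.0057)
F(C)/(J + O) = (-7*3)/(-871/174 + 2) = -21/(-523/174) = -21*(-174/523) = 3654/523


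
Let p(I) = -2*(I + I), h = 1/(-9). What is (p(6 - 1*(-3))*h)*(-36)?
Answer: -144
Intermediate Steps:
h = -⅑ ≈ -0.11111
p(I) = -4*I
(p(6 - 1*(-3))*h)*(-36) = (-4*(6 - 1*(-3))*(-⅑))*(-36) = (-4*(6 + 3)*(-⅑))*(-36) = (-4*9*(-⅑))*(-36) = -36*(-⅑)*(-36) = 4*(-36) = -144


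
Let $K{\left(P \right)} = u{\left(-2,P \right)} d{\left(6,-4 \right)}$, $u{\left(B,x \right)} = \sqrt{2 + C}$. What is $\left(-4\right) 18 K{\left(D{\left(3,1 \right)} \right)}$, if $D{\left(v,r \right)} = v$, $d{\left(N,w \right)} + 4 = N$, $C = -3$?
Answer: $- 144 i \approx - 144.0 i$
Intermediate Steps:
$d{\left(N,w \right)} = -4 + N$
$u{\left(B,x \right)} = i$ ($u{\left(B,x \right)} = \sqrt{2 - 3} = \sqrt{-1} = i$)
$K{\left(P \right)} = 2 i$ ($K{\left(P \right)} = i \left(-4 + 6\right) = i 2 = 2 i$)
$\left(-4\right) 18 K{\left(D{\left(3,1 \right)} \right)} = \left(-4\right) 18 \cdot 2 i = - 72 \cdot 2 i = - 144 i$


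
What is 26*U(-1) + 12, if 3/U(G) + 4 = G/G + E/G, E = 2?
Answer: -18/5 ≈ -3.6000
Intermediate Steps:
U(G) = 3/(-3 + 2/G) (U(G) = 3/(-4 + (G/G + 2/G)) = 3/(-4 + (1 + 2/G)) = 3/(-3 + 2/G))
26*U(-1) + 12 = 26*(-3*(-1)/(-2 + 3*(-1))) + 12 = 26*(-3*(-1)/(-2 - 3)) + 12 = 26*(-3*(-1)/(-5)) + 12 = 26*(-3*(-1)*(-⅕)) + 12 = 26*(-⅗) + 12 = -78/5 + 12 = -18/5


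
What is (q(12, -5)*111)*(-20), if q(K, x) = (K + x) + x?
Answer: -4440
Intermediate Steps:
q(K, x) = K + 2*x
(q(12, -5)*111)*(-20) = ((12 + 2*(-5))*111)*(-20) = ((12 - 10)*111)*(-20) = (2*111)*(-20) = 222*(-20) = -4440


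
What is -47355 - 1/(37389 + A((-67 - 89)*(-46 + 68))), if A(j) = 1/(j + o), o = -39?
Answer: -6145600161861/129777218 ≈ -47355.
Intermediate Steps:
A(j) = 1/(-39 + j) (A(j) = 1/(j - 39) = 1/(-39 + j))
-47355 - 1/(37389 + A((-67 - 89)*(-46 + 68))) = -47355 - 1/(37389 + 1/(-39 + (-67 - 89)*(-46 + 68))) = -47355 - 1/(37389 + 1/(-39 - 156*22)) = -47355 - 1/(37389 + 1/(-39 - 3432)) = -47355 - 1/(37389 + 1/(-3471)) = -47355 - 1/(37389 - 1/3471) = -47355 - 1/129777218/3471 = -47355 - 1*3471/129777218 = -47355 - 3471/129777218 = -6145600161861/129777218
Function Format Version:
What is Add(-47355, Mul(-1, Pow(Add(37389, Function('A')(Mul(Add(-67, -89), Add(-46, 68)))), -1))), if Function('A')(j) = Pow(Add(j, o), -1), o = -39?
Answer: Rational(-6145600161861, 129777218) ≈ -47355.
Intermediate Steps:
Function('A')(j) = Pow(Add(-39, j), -1) (Function('A')(j) = Pow(Add(j, -39), -1) = Pow(Add(-39, j), -1))
Add(-47355, Mul(-1, Pow(Add(37389, Function('A')(Mul(Add(-67, -89), Add(-46, 68)))), -1))) = Add(-47355, Mul(-1, Pow(Add(37389, Pow(Add(-39, Mul(Add(-67, -89), Add(-46, 68))), -1)), -1))) = Add(-47355, Mul(-1, Pow(Add(37389, Pow(Add(-39, Mul(-156, 22)), -1)), -1))) = Add(-47355, Mul(-1, Pow(Add(37389, Pow(Add(-39, -3432), -1)), -1))) = Add(-47355, Mul(-1, Pow(Add(37389, Pow(-3471, -1)), -1))) = Add(-47355, Mul(-1, Pow(Add(37389, Rational(-1, 3471)), -1))) = Add(-47355, Mul(-1, Pow(Rational(129777218, 3471), -1))) = Add(-47355, Mul(-1, Rational(3471, 129777218))) = Add(-47355, Rational(-3471, 129777218)) = Rational(-6145600161861, 129777218)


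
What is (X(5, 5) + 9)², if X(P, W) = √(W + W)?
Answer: (9 + √10)² ≈ 147.92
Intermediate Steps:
X(P, W) = √2*√W (X(P, W) = √(2*W) = √2*√W)
(X(5, 5) + 9)² = (√2*√5 + 9)² = (√10 + 9)² = (9 + √10)²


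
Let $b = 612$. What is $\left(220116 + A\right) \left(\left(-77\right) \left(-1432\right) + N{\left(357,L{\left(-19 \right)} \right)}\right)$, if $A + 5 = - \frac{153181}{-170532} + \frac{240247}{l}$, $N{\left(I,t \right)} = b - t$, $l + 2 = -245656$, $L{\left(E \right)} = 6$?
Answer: $\frac{12170632485323694425}{498720834} \approx 2.4404 \cdot 10^{10}$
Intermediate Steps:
$l = -245658$ ($l = -2 - 245656 = -245658$)
$N{\left(I,t \right)} = 612 - t$
$A = - \frac{5066724133}{997441668}$ ($A = -5 + \left(- \frac{153181}{-170532} + \frac{240247}{-245658}\right) = -5 + \left(\left(-153181\right) \left(- \frac{1}{170532}\right) + 240247 \left(- \frac{1}{245658}\right)\right) = -5 + \left(\frac{153181}{170532} - \frac{34321}{35094}\right) = -5 - \frac{79515793}{997441668} = - \frac{5066724133}{997441668} \approx -5.0797$)
$\left(220116 + A\right) \left(\left(-77\right) \left(-1432\right) + N{\left(357,L{\left(-19 \right)} \right)}\right) = \left(220116 - \frac{5066724133}{997441668}\right) \left(\left(-77\right) \left(-1432\right) + \left(612 - 6\right)\right) = \frac{219547803469355 \left(110264 + \left(612 - 6\right)\right)}{997441668} = \frac{219547803469355 \left(110264 + 606\right)}{997441668} = \frac{219547803469355}{997441668} \cdot 110870 = \frac{12170632485323694425}{498720834}$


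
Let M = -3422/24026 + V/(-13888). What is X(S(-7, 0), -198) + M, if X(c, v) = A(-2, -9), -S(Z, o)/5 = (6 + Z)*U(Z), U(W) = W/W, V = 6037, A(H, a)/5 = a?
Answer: -7603929329/166836544 ≈ -45.577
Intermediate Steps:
A(H, a) = 5*a
U(W) = 1
S(Z, o) = -30 - 5*Z (S(Z, o) = -5*(6 + Z) = -30 - 5*Z)
X(c, v) = -45 (X(c, v) = 5*(-9) = -45)
M = -96284849/166836544 (M = -3422/24026 + 6037/(-13888) = -3422*1/24026 + 6037*(-1/13888) = -1711/12013 - 6037/13888 = -96284849/166836544 ≈ -0.57712)
X(S(-7, 0), -198) + M = -45 - 96284849/166836544 = -7603929329/166836544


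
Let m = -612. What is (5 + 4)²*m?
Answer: -49572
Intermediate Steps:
(5 + 4)²*m = (5 + 4)²*(-612) = 9²*(-612) = 81*(-612) = -49572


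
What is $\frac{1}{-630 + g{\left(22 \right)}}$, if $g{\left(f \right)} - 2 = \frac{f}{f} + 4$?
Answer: $- \frac{1}{623} \approx -0.0016051$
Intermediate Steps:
$g{\left(f \right)} = 7$ ($g{\left(f \right)} = 2 + \left(\frac{f}{f} + 4\right) = 2 + \left(1 + 4\right) = 2 + 5 = 7$)
$\frac{1}{-630 + g{\left(22 \right)}} = \frac{1}{-630 + 7} = \frac{1}{-623} = - \frac{1}{623}$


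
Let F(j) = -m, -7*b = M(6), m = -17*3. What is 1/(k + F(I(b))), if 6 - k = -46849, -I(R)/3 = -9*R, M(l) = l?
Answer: 1/46906 ≈ 2.1319e-5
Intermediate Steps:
m = -51
b = -6/7 (b = -⅐*6 = -6/7 ≈ -0.85714)
I(R) = 27*R (I(R) = -(-27)*R = 27*R)
k = 46855 (k = 6 - 1*(-46849) = 6 + 46849 = 46855)
F(j) = 51 (F(j) = -1*(-51) = 51)
1/(k + F(I(b))) = 1/(46855 + 51) = 1/46906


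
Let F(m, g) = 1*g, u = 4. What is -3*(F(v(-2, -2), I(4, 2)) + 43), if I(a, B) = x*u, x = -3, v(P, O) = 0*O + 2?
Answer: -93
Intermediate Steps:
v(P, O) = 2 (v(P, O) = 0 + 2 = 2)
I(a, B) = -12 (I(a, B) = -3*4 = -12)
F(m, g) = g
-3*(F(v(-2, -2), I(4, 2)) + 43) = -3*(-12 + 43) = -3*31 = -93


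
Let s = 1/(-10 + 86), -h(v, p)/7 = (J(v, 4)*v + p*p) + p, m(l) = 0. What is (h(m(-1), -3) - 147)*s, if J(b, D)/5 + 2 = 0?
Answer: -189/76 ≈ -2.4868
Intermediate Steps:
J(b, D) = -10 (J(b, D) = -10 + 5*0 = -10 + 0 = -10)
h(v, p) = -7*p - 7*p**2 + 70*v (h(v, p) = -7*((-10*v + p*p) + p) = -7*((-10*v + p**2) + p) = -7*((p**2 - 10*v) + p) = -7*(p + p**2 - 10*v) = -7*p - 7*p**2 + 70*v)
s = 1/76 ≈ 0.013158
(h(m(-1), -3) - 147)*s = ((-7*(-3) - 7*(-3)**2 + 70*0) - 147)*(1/76) = ((21 - 7*9 + 0) - 147)*(1/76) = ((21 - 63 + 0) - 147)*(1/76) = (-42 - 147)*(1/76) = -189*1/76 = -189/76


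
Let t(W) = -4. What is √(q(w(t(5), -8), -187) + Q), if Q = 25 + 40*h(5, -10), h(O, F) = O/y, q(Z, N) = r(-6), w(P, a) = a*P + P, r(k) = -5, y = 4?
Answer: √70 ≈ 8.3666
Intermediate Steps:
w(P, a) = P + P*a (w(P, a) = P*a + P = P + P*a)
q(Z, N) = -5
h(O, F) = O/4
Q = 75 (Q = 25 + 40*((¼)*5) = 25 + 40*(5/4) = 25 + 50 = 75)
√(q(w(t(5), -8), -187) + Q) = √(-5 + 75) = √70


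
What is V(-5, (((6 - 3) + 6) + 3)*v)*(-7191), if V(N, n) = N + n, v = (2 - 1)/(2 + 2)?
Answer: 14382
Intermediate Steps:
v = ¼ (v = 1/4 = 1*(¼) = ¼ ≈ 0.25000)
V(-5, (((6 - 3) + 6) + 3)*v)*(-7191) = (-5 + (((6 - 3) + 6) + 3)*(¼))*(-7191) = (-5 + ((3 + 6) + 3)*(¼))*(-7191) = (-5 + (9 + 3)*(¼))*(-7191) = (-5 + 12*(¼))*(-7191) = (-5 + 3)*(-7191) = -2*(-7191) = 14382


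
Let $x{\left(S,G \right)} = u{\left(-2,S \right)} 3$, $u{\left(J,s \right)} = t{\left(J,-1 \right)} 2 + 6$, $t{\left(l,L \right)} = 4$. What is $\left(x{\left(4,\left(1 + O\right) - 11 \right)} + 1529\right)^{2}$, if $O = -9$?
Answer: $2468041$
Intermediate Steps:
$u{\left(J,s \right)} = 14$ ($u{\left(J,s \right)} = 4 \cdot 2 + 6 = 8 + 6 = 14$)
$x{\left(S,G \right)} = 42$ ($x{\left(S,G \right)} = 14 \cdot 3 = 42$)
$\left(x{\left(4,\left(1 + O\right) - 11 \right)} + 1529\right)^{2} = \left(42 + 1529\right)^{2} = 1571^{2} = 2468041$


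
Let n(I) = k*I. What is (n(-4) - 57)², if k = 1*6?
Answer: 6561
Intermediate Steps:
k = 6
n(I) = 6*I
(n(-4) - 57)² = (6*(-4) - 57)² = (-24 - 57)² = (-81)² = 6561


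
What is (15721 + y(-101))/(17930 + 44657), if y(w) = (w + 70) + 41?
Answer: 15731/62587 ≈ 0.25135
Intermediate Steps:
y(w) = 111 + w (y(w) = (70 + w) + 41 = 111 + w)
(15721 + y(-101))/(17930 + 44657) = (15721 + (111 - 101))/(17930 + 44657) = (15721 + 10)/62587 = 15731*(1/62587) = 15731/62587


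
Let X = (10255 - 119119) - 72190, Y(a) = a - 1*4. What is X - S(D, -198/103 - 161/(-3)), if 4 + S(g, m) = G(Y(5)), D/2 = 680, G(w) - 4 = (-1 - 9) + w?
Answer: -181045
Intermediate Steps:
Y(a) = -4 + a (Y(a) = a - 4 = -4 + a)
G(w) = -6 + w (G(w) = 4 + ((-1 - 9) + w) = 4 + (-10 + w) = -6 + w)
D = 1360 (D = 2*680 = 1360)
S(g, m) = -9 (S(g, m) = -4 + (-6 + (-4 + 5)) = -4 + (-6 + 1) = -4 - 5 = -9)
X = -181054 (X = -108864 - 72190 = -181054)
X - S(D, -198/103 - 161/(-3)) = -181054 - 1*(-9) = -181054 + 9 = -181045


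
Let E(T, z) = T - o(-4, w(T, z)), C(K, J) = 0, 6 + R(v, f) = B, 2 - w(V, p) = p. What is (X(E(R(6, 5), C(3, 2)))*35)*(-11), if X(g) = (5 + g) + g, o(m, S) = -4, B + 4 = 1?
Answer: 1925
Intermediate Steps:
B = -3 (B = -4 + 1 = -3)
w(V, p) = 2 - p
R(v, f) = -9 (R(v, f) = -6 - 3 = -9)
E(T, z) = 4 + T (E(T, z) = T - 1*(-4) = T + 4 = 4 + T)
X(g) = 5 + 2*g
(X(E(R(6, 5), C(3, 2)))*35)*(-11) = ((5 + 2*(4 - 9))*35)*(-11) = ((5 + 2*(-5))*35)*(-11) = ((5 - 10)*35)*(-11) = -5*35*(-11) = -175*(-11) = 1925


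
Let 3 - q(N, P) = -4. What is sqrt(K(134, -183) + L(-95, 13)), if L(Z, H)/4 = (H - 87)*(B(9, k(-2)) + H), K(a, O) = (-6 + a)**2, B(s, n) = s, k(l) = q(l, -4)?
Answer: 4*sqrt(617) ≈ 99.358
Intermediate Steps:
q(N, P) = 7 (q(N, P) = 3 - 1*(-4) = 3 + 4 = 7)
k(l) = 7
L(Z, H) = 4*(-87 + H)*(9 + H) (L(Z, H) = 4*((H - 87)*(9 + H)) = 4*((-87 + H)*(9 + H)) = 4*(-87 + H)*(9 + H))
sqrt(K(134, -183) + L(-95, 13)) = sqrt((-6 + 134)**2 + (-3132 - 312*13 + 4*13**2)) = sqrt(128**2 + (-3132 - 4056 + 4*169)) = sqrt(16384 + (-3132 - 4056 + 676)) = sqrt(16384 - 6512) = sqrt(9872) = 4*sqrt(617)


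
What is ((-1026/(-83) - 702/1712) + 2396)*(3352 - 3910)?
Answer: -47731356549/35524 ≈ -1.3436e+6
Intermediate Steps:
((-1026/(-83) - 702/1712) + 2396)*(3352 - 3910) = ((-1026*(-1/83) - 702*1/1712) + 2396)*(-558) = ((1026/83 - 351/856) + 2396)*(-558) = (849123/71048 + 2396)*(-558) = (171080131/71048)*(-558) = -47731356549/35524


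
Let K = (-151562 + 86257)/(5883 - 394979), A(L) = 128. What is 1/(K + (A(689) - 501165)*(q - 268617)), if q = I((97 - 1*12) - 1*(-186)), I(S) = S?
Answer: 389096/52314453220424297 ≈ 7.4376e-12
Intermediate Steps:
K = 65305/389096 (K = -65305/(-389096) = -65305*(-1/389096) = 65305/389096 ≈ 0.16784)
q = 271 (q = (97 - 1*12) - 1*(-186) = (97 - 12) + 186 = 85 + 186 = 271)
1/(K + (A(689) - 501165)*(q - 268617)) = 1/(65305/389096 + (128 - 501165)*(271 - 268617)) = 1/(65305/389096 - 501037*(-268346)) = 1/(65305/389096 + 134451274802) = 1/(52314453220424297/389096) = 389096/52314453220424297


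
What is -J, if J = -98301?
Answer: 98301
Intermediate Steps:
-J = -1*(-98301) = 98301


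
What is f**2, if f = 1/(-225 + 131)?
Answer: 1/8836 ≈ 0.00011317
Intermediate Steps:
f = -1/94 (f = 1/(-94) = -1/94 ≈ -0.010638)
f**2 = (-1/94)**2 = 1/8836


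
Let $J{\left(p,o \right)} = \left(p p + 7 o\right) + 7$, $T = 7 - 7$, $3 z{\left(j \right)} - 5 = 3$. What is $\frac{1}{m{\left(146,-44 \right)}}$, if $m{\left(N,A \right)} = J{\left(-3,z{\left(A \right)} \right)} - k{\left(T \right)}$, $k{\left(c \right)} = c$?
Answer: $\frac{3}{104} \approx 0.028846$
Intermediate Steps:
$z{\left(j \right)} = \frac{8}{3}$ ($z{\left(j \right)} = \frac{5}{3} + \frac{1}{3} \cdot 3 = \frac{5}{3} + 1 = \frac{8}{3}$)
$T = 0$ ($T = 7 - 7 = 0$)
$J{\left(p,o \right)} = 7 + p^{2} + 7 o$ ($J{\left(p,o \right)} = \left(p^{2} + 7 o\right) + 7 = 7 + p^{2} + 7 o$)
$m{\left(N,A \right)} = \frac{104}{3}$ ($m{\left(N,A \right)} = \left(7 + \left(-3\right)^{2} + 7 \cdot \frac{8}{3}\right) - 0 = \left(7 + 9 + \frac{56}{3}\right) + 0 = \frac{104}{3} + 0 = \frac{104}{3}$)
$\frac{1}{m{\left(146,-44 \right)}} = \frac{1}{\frac{104}{3}} = \frac{3}{104}$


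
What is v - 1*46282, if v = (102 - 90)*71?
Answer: -45430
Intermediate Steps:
v = 852 (v = 12*71 = 852)
v - 1*46282 = 852 - 1*46282 = 852 - 46282 = -45430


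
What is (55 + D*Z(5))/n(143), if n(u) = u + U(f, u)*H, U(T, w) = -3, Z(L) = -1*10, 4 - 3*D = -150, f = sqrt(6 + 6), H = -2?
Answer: -1375/447 ≈ -3.0761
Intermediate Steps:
f = 2*sqrt(3) (f = sqrt(12) = 2*sqrt(3) ≈ 3.4641)
D = 154/3 (D = 4/3 - 1/3*(-150) = 4/3 + 50 = 154/3 ≈ 51.333)
Z(L) = -10
n(u) = 6 + u (n(u) = u - 3*(-2) = u + 6 = 6 + u)
(55 + D*Z(5))/n(143) = (55 + (154/3)*(-10))/(6 + 143) = (55 - 1540/3)/149 = -1375/3*1/149 = -1375/447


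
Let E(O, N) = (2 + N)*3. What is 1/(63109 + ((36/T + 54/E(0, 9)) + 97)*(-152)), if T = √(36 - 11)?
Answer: 55/2586203 ≈ 2.1267e-5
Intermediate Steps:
T = 5 (T = √25 = 5)
E(O, N) = 6 + 3*N
1/(63109 + ((36/T + 54/E(0, 9)) + 97)*(-152)) = 1/(63109 + ((36/5 + 54/(6 + 3*9)) + 97)*(-152)) = 1/(63109 + ((36*(⅕) + 54/(6 + 27)) + 97)*(-152)) = 1/(63109 + ((36/5 + 54/33) + 97)*(-152)) = 1/(63109 + ((36/5 + 54*(1/33)) + 97)*(-152)) = 1/(63109 + ((36/5 + 18/11) + 97)*(-152)) = 1/(63109 + (486/55 + 97)*(-152)) = 1/(63109 + (5821/55)*(-152)) = 1/(63109 - 884792/55) = 1/(2586203/55) = 55/2586203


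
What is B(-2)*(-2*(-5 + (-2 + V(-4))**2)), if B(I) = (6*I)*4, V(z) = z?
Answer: 2976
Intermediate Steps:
B(I) = 24*I
B(-2)*(-2*(-5 + (-2 + V(-4))**2)) = (24*(-2))*(-2*(-5 + (-2 - 4)**2)) = -(-96)*(-5 + (-6)**2) = -(-96)*(-5 + 36) = -(-96)*31 = -48*(-62) = 2976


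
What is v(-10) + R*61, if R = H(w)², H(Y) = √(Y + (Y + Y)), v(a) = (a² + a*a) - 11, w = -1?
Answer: 6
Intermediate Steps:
v(a) = -11 + 2*a² (v(a) = (a² + a²) - 11 = 2*a² - 11 = -11 + 2*a²)
H(Y) = √3*√Y (H(Y) = √(Y + 2*Y) = √(3*Y) = √3*√Y)
R = -3 (R = (√3*√(-1))² = (√3*I)² = (I*√3)² = -3)
v(-10) + R*61 = (-11 + 2*(-10)²) - 3*61 = (-11 + 2*100) - 183 = (-11 + 200) - 183 = 189 - 183 = 6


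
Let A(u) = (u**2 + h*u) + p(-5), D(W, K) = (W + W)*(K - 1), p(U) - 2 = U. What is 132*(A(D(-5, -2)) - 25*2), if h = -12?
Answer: 64284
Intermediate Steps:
p(U) = 2 + U
D(W, K) = 2*W*(-1 + K) (D(W, K) = (2*W)*(-1 + K) = 2*W*(-1 + K))
A(u) = -3 + u**2 - 12*u (A(u) = (u**2 - 12*u) + (2 - 5) = (u**2 - 12*u) - 3 = -3 + u**2 - 12*u)
132*(A(D(-5, -2)) - 25*2) = 132*((-3 + (2*(-5)*(-1 - 2))**2 - 24*(-5)*(-1 - 2)) - 25*2) = 132*((-3 + (2*(-5)*(-3))**2 - 24*(-5)*(-3)) - 50) = 132*((-3 + 30**2 - 12*30) - 50) = 132*((-3 + 900 - 360) - 50) = 132*(537 - 50) = 132*487 = 64284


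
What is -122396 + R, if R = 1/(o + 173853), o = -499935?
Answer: -39911132473/326082 ≈ -1.2240e+5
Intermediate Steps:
R = -1/326082 (R = 1/(-499935 + 173853) = 1/(-326082) = -1/326082 ≈ -3.0667e-6)
-122396 + R = -122396 - 1/326082 = -39911132473/326082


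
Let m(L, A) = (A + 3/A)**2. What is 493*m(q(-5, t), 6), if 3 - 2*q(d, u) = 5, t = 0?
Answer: 83317/4 ≈ 20829.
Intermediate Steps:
q(d, u) = -1 (q(d, u) = 3/2 - 1/2*5 = 3/2 - 5/2 = -1)
493*m(q(-5, t), 6) = 493*((3 + 6**2)**2/6**2) = 493*((3 + 36)**2/36) = 493*((1/36)*39**2) = 493*((1/36)*1521) = 493*(169/4) = 83317/4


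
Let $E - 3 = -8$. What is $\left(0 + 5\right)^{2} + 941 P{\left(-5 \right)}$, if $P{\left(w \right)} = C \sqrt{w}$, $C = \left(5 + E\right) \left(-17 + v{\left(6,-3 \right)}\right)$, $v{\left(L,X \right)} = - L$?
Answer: $25$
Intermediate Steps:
$E = -5$ ($E = 3 - 8 = -5$)
$C = 0$ ($C = \left(5 - 5\right) \left(-17 - 6\right) = 0 \left(-17 - 6\right) = 0 \left(-23\right) = 0$)
$P{\left(w \right)} = 0$ ($P{\left(w \right)} = 0 \sqrt{w} = 0$)
$\left(0 + 5\right)^{2} + 941 P{\left(-5 \right)} = \left(0 + 5\right)^{2} + 941 \cdot 0 = 5^{2} + 0 = 25 + 0 = 25$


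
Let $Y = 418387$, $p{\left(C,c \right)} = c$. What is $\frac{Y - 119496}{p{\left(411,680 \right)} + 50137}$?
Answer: $\frac{298891}{50817} \approx 5.8817$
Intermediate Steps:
$\frac{Y - 119496}{p{\left(411,680 \right)} + 50137} = \frac{418387 - 119496}{680 + 50137} = \frac{298891}{50817}$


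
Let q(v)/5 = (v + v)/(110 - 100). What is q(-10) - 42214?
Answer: -42224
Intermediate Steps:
q(v) = v (q(v) = 5*((v + v)/(110 - 100)) = 5*((2*v)/10) = 5*((2*v)*(1/10)) = 5*(v/5) = v)
q(-10) - 42214 = -10 - 42214 = -42224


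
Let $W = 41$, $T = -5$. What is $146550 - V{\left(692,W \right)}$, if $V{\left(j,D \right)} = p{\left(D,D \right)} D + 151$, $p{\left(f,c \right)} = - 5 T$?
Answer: $145374$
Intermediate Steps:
$p{\left(f,c \right)} = 25$ ($p{\left(f,c \right)} = \left(-5\right) \left(-5\right) = 25$)
$V{\left(j,D \right)} = 151 + 25 D$ ($V{\left(j,D \right)} = 25 D + 151 = 151 + 25 D$)
$146550 - V{\left(692,W \right)} = 146550 - \left(151 + 25 \cdot 41\right) = 146550 - \left(151 + 1025\right) = 146550 - 1176 = 145374$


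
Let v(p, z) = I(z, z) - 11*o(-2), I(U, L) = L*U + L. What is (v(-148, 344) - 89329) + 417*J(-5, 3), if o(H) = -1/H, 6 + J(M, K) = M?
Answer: 49517/2 ≈ 24759.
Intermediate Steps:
I(U, L) = L + L*U
J(M, K) = -6 + M
v(p, z) = -11/2 + z*(1 + z) (v(p, z) = z*(1 + z) - (-11)/(-2) = z*(1 + z) - (-11)*(-1)/2 = z*(1 + z) - 11*½ = z*(1 + z) - 11/2 = -11/2 + z*(1 + z))
(v(-148, 344) - 89329) + 417*J(-5, 3) = ((-11/2 + 344 + 344²) - 89329) + 417*(-6 - 5) = ((-11/2 + 344 + 118336) - 89329) + 417*(-11) = (237349/2 - 89329) - 4587 = 58691/2 - 4587 = 49517/2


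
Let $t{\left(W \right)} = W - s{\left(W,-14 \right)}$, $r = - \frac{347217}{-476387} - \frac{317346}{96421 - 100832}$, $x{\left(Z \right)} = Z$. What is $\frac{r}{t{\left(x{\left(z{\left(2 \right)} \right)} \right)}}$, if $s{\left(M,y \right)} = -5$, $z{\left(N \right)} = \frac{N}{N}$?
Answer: $\frac{50903694363}{4202686114} \approx 12.112$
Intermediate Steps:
$z{\left(N \right)} = 1$
$r = \frac{152711083089}{2101343057}$ ($r = \left(-347217\right) \left(- \frac{1}{476387}\right) - \frac{317346}{96421 - 100832} = \frac{347217}{476387} - \frac{317346}{-4411} = \frac{347217}{476387} - - \frac{317346}{4411} = \frac{347217}{476387} + \frac{317346}{4411} = \frac{152711083089}{2101343057} \approx 72.673$)
$t{\left(W \right)} = 5 + W$ ($t{\left(W \right)} = W - -5 = W + 5 = 5 + W$)
$\frac{r}{t{\left(x{\left(z{\left(2 \right)} \right)} \right)}} = \frac{152711083089}{2101343057 \left(5 + 1\right)} = \frac{152711083089}{2101343057 \cdot 6} = \frac{152711083089}{2101343057} \cdot \frac{1}{6} = \frac{50903694363}{4202686114}$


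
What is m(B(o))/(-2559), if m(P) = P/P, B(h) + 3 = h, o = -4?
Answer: -1/2559 ≈ -0.00039078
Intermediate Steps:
B(h) = -3 + h
m(P) = 1
m(B(o))/(-2559) = 1/(-2559) = 1*(-1/2559) = -1/2559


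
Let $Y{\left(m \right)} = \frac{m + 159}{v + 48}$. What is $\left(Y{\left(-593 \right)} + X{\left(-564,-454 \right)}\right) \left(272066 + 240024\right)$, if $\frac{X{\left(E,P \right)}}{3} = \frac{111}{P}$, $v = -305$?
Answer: $\frac{28537495475}{58339} \approx 4.8917 \cdot 10^{5}$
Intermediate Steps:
$X{\left(E,P \right)} = \frac{333}{P}$ ($X{\left(E,P \right)} = 3 \frac{111}{P} = \frac{333}{P}$)
$Y{\left(m \right)} = - \frac{159}{257} - \frac{m}{257}$ ($Y{\left(m \right)} = \frac{m + 159}{-305 + 48} = \frac{159 + m}{-257} = \left(159 + m\right) \left(- \frac{1}{257}\right) = - \frac{159}{257} - \frac{m}{257}$)
$\left(Y{\left(-593 \right)} + X{\left(-564,-454 \right)}\right) \left(272066 + 240024\right) = \left(\left(- \frac{159}{257} - - \frac{593}{257}\right) + \frac{333}{-454}\right) \left(272066 + 240024\right) = \left(\left(- \frac{159}{257} + \frac{593}{257}\right) + 333 \left(- \frac{1}{454}\right)\right) 512090 = \left(\frac{434}{257} - \frac{333}{454}\right) 512090 = \frac{111455}{116678} \cdot 512090 = \frac{28537495475}{58339}$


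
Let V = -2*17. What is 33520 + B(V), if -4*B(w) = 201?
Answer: 133879/4 ≈ 33470.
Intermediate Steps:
V = -34
B(w) = -201/4 (B(w) = -¼*201 = -201/4)
33520 + B(V) = 33520 - 201/4 = 133879/4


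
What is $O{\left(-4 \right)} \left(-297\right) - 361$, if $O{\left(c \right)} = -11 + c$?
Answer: $4094$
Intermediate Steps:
$O{\left(-4 \right)} \left(-297\right) - 361 = \left(-11 - 4\right) \left(-297\right) - 361 = \left(-15\right) \left(-297\right) - 361 = 4455 - 361 = 4094$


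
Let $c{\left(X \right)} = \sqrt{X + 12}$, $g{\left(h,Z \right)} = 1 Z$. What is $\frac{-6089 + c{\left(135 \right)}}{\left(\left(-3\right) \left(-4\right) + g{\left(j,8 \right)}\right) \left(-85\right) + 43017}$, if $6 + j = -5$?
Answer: $- \frac{6089}{41317} + \frac{7 \sqrt{3}}{41317} \approx -0.14708$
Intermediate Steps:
$j = -11$ ($j = -6 - 5 = -11$)
$g{\left(h,Z \right)} = Z$
$c{\left(X \right)} = \sqrt{12 + X}$
$\frac{-6089 + c{\left(135 \right)}}{\left(\left(-3\right) \left(-4\right) + g{\left(j,8 \right)}\right) \left(-85\right) + 43017} = \frac{-6089 + \sqrt{12 + 135}}{\left(\left(-3\right) \left(-4\right) + 8\right) \left(-85\right) + 43017} = \frac{-6089 + \sqrt{147}}{\left(12 + 8\right) \left(-85\right) + 43017} = \frac{-6089 + 7 \sqrt{3}}{20 \left(-85\right) + 43017} = \frac{-6089 + 7 \sqrt{3}}{-1700 + 43017} = \frac{-6089 + 7 \sqrt{3}}{41317} = \left(-6089 + 7 \sqrt{3}\right) \frac{1}{41317} = - \frac{6089}{41317} + \frac{7 \sqrt{3}}{41317}$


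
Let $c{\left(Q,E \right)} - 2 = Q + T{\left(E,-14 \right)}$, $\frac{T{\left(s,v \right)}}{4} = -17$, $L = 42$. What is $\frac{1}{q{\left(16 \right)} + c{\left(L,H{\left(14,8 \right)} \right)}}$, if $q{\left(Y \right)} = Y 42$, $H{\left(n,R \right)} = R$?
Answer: $\frac{1}{648} \approx 0.0015432$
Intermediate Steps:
$T{\left(s,v \right)} = -68$ ($T{\left(s,v \right)} = 4 \left(-17\right) = -68$)
$c{\left(Q,E \right)} = -66 + Q$ ($c{\left(Q,E \right)} = 2 + \left(Q - 68\right) = 2 + \left(-68 + Q\right) = -66 + Q$)
$q{\left(Y \right)} = 42 Y$
$\frac{1}{q{\left(16 \right)} + c{\left(L,H{\left(14,8 \right)} \right)}} = \frac{1}{42 \cdot 16 + \left(-66 + 42\right)} = \frac{1}{672 - 24} = \frac{1}{648}$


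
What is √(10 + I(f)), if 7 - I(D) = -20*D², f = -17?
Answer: √5797 ≈ 76.138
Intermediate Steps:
I(D) = 7 + 20*D² (I(D) = 7 - (-20)*D² = 7 + 20*D²)
√(10 + I(f)) = √(10 + (7 + 20*(-17)²)) = √(10 + (7 + 20*289)) = √(10 + (7 + 5780)) = √(10 + 5787) = √5797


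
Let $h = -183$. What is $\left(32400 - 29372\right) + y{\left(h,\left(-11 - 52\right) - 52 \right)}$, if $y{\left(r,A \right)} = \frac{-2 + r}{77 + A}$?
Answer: $\frac{115249}{38} \approx 3032.9$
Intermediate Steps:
$y{\left(r,A \right)} = \frac{-2 + r}{77 + A}$
$\left(32400 - 29372\right) + y{\left(h,\left(-11 - 52\right) - 52 \right)} = \left(32400 - 29372\right) + \frac{-2 - 183}{77 - 115} = 3028 + \frac{1}{77 - 115} \left(-185\right) = 3028 + \frac{1}{-38} \left(-185\right) = 3028 - - \frac{185}{38} = 3028 + \frac{185}{38} = \frac{115249}{38}$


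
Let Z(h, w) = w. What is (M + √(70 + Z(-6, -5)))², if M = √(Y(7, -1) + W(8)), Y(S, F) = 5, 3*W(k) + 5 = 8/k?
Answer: 206/3 + 2*√2145/3 ≈ 99.543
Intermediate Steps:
W(k) = -5/3 + 8/(3*k) (W(k) = -5/3 + (8/k)/3 = -5/3 + 8/(3*k))
M = √33/3 (M = √(5 + (⅓)*(8 - 5*8)/8) = √(5 + (⅓)*(⅛)*(8 - 40)) = √(5 + (⅓)*(⅛)*(-32)) = √(5 - 4/3) = √(11/3) = √33/3 ≈ 1.9149)
(M + √(70 + Z(-6, -5)))² = (√33/3 + √(70 - 5))² = (√33/3 + √65)² = (√65 + √33/3)²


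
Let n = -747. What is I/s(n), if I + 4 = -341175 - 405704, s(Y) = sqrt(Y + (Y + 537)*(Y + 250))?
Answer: -248961*sqrt(103623)/34541 ≈ -2320.2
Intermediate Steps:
s(Y) = sqrt(Y + (250 + Y)*(537 + Y)) (s(Y) = sqrt(Y + (537 + Y)*(250 + Y)) = sqrt(Y + (250 + Y)*(537 + Y)))
I = -746883 (I = -4 + (-341175 - 405704) = -4 - 746879 = -746883)
I/s(n) = -746883/sqrt(134250 + (-747)**2 + 788*(-747)) = -746883/sqrt(134250 + 558009 - 588636) = -746883*sqrt(103623)/103623 = -248961*sqrt(103623)/34541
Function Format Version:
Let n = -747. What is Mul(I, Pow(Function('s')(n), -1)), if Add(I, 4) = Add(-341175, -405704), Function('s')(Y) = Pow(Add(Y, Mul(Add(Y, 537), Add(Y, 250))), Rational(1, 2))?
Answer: Mul(Rational(-248961, 34541), Pow(103623, Rational(1, 2))) ≈ -2320.2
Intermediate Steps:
Function('s')(Y) = Pow(Add(Y, Mul(Add(250, Y), Add(537, Y))), Rational(1, 2)) (Function('s')(Y) = Pow(Add(Y, Mul(Add(537, Y), Add(250, Y))), Rational(1, 2)) = Pow(Add(Y, Mul(Add(250, Y), Add(537, Y))), Rational(1, 2)))
I = -746883 (I = Add(-4, Add(-341175, -405704)) = Add(-4, -746879) = -746883)
Mul(I, Pow(Function('s')(n), -1)) = Mul(-746883, Pow(Pow(Add(134250, Pow(-747, 2), Mul(788, -747)), Rational(1, 2)), -1)) = Mul(-746883, Pow(Pow(Add(134250, 558009, -588636), Rational(1, 2)), -1)) = Mul(-746883, Pow(Pow(103623, Rational(1, 2)), -1)) = Mul(-746883, Mul(Rational(1, 103623), Pow(103623, Rational(1, 2)))) = Mul(Rational(-248961, 34541), Pow(103623, Rational(1, 2)))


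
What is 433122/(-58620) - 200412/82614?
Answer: -1320280343/134523130 ≈ -9.8145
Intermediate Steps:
433122/(-58620) - 200412/82614 = 433122*(-1/58620) - 200412*1/82614 = -72187/9770 - 33402/13769 = -1320280343/134523130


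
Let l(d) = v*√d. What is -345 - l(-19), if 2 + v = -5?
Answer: -345 + 7*I*√19 ≈ -345.0 + 30.512*I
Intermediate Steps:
v = -7 (v = -2 - 5 = -7)
l(d) = -7*√d
-345 - l(-19) = -345 - (-7)*√(-19) = -345 - (-7)*I*√19 = -345 + 7*I*√19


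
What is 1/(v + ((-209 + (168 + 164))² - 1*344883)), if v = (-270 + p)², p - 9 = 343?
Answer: -1/323030 ≈ -3.0957e-6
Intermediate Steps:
p = 352 (p = 9 + 343 = 352)
v = 6724 (v = (-270 + 352)² = 82² = 6724)
1/(v + ((-209 + (168 + 164))² - 1*344883)) = 1/(6724 + ((-209 + (168 + 164))² - 1*344883)) = 1/(6724 + ((-209 + 332)² - 344883)) = 1/(6724 + (123² - 344883)) = 1/(6724 + (15129 - 344883)) = 1/(6724 - 329754) = 1/(-323030) = -1/323030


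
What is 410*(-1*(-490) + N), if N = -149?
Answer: 139810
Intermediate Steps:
410*(-1*(-490) + N) = 410*(-1*(-490) - 149) = 410*(490 - 149) = 410*341 = 139810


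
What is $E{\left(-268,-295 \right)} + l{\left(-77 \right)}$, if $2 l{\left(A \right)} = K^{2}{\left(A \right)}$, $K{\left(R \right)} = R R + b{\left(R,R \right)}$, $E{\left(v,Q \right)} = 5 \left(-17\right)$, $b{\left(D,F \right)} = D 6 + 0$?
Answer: $\frac{29887919}{2} \approx 1.4944 \cdot 10^{7}$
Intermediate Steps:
$b{\left(D,F \right)} = 6 D$ ($b{\left(D,F \right)} = 6 D + 0 = 6 D$)
$E{\left(v,Q \right)} = -85$
$K{\left(R \right)} = R^{2} + 6 R$ ($K{\left(R \right)} = R R + 6 R = R^{2} + 6 R$)
$l{\left(A \right)} = \frac{A^{2} \left(6 + A\right)^{2}}{2}$ ($l{\left(A \right)} = \frac{\left(A \left(6 + A\right)\right)^{2}}{2} = \frac{A^{2} \left(6 + A\right)^{2}}{2}$)
$E{\left(-268,-295 \right)} + l{\left(-77 \right)} = -85 + \frac{\left(-77\right)^{2} \left(6 - 77\right)^{2}}{2} = -85 + \frac{1}{2} \cdot 5929 \left(-71\right)^{2} = -85 + \frac{1}{2} \cdot 5929 \cdot 5041 = -85 + \frac{29888089}{2} = \frac{29887919}{2}$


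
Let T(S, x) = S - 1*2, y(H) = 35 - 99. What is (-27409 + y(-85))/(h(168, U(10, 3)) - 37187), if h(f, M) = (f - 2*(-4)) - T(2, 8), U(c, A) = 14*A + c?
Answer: 27473/37011 ≈ 0.74229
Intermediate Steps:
y(H) = -64
T(S, x) = -2 + S (T(S, x) = S - 2 = -2 + S)
U(c, A) = c + 14*A
h(f, M) = 8 + f (h(f, M) = (f - 2*(-4)) - (-2 + 2) = (f + 8) - 1*0 = (8 + f) + 0 = 8 + f)
(-27409 + y(-85))/(h(168, U(10, 3)) - 37187) = (-27409 - 64)/((8 + 168) - 37187) = -27473/(176 - 37187) = -27473/(-37011) = -27473*(-1/37011) = 27473/37011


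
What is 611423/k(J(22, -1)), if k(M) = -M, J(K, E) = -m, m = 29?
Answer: 611423/29 ≈ 21084.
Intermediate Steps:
J(K, E) = -29 (J(K, E) = -1*29 = -29)
611423/k(J(22, -1)) = 611423/((-1*(-29))) = 611423/29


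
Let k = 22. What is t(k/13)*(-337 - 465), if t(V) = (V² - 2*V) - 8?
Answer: 1154880/169 ≈ 6833.6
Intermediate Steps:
t(V) = -8 + V² - 2*V
t(k/13)*(-337 - 465) = (-8 + (22/13)² - 44/13)*(-337 - 465) = (-8 + (22*(1/13))² - 44/13)*(-802) = (-8 + (22/13)² - 2*22/13)*(-802) = (-8 + 484/169 - 44/13)*(-802) = -1440/169*(-802) = 1154880/169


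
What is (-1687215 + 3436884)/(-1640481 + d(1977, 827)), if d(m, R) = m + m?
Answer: -583223/545509 ≈ -1.0691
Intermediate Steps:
d(m, R) = 2*m
(-1687215 + 3436884)/(-1640481 + d(1977, 827)) = (-1687215 + 3436884)/(-1640481 + 2*1977) = 1749669/(-1640481 + 3954) = 1749669/(-1636527) = 1749669*(-1/1636527) = -583223/545509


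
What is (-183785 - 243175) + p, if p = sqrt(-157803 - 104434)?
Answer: -426960 + I*sqrt(262237) ≈ -4.2696e+5 + 512.09*I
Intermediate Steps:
p = I*sqrt(262237) (p = sqrt(-262237) = I*sqrt(262237) ≈ 512.09*I)
(-183785 - 243175) + p = (-183785 - 243175) + I*sqrt(262237) = -426960 + I*sqrt(262237)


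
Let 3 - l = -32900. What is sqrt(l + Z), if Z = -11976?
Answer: sqrt(20927) ≈ 144.66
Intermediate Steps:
l = 32903 (l = 3 - 1*(-32900) = 3 + 32900 = 32903)
sqrt(l + Z) = sqrt(32903 - 11976) = sqrt(20927)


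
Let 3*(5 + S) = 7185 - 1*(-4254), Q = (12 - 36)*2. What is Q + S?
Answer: 3760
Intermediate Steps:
Q = -48 (Q = -24*2 = -48)
S = 3808 (S = -5 + (7185 - 1*(-4254))/3 = -5 + (7185 + 4254)/3 = -5 + (⅓)*11439 = -5 + 3813 = 3808)
Q + S = -48 + 3808 = 3760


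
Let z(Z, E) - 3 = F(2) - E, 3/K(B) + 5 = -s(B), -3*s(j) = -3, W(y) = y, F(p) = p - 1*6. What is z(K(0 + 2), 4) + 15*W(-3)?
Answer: -50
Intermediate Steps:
F(p) = -6 + p (F(p) = p - 6 = -6 + p)
s(j) = 1 (s(j) = -1/3*(-3) = 1)
K(B) = -1/2 (K(B) = 3/(-5 - 1*1) = 3/(-5 - 1) = 3/(-6) = 3*(-1/6) = -1/2)
z(Z, E) = -1 - E (z(Z, E) = 3 + ((-6 + 2) - E) = 3 + (-4 - E) = -1 - E)
z(K(0 + 2), 4) + 15*W(-3) = (-1 - 1*4) + 15*(-3) = (-1 - 4) - 45 = -5 - 45 = -50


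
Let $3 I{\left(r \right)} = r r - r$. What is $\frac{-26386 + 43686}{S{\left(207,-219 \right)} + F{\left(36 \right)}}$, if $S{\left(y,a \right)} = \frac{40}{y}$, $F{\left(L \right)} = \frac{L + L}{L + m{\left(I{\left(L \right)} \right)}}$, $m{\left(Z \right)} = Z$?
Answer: $\frac{68040900}{1381} \approx 49269.0$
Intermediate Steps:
$I{\left(r \right)} = - \frac{r}{3} + \frac{r^{2}}{3}$ ($I{\left(r \right)} = \frac{r r - r}{3} = \frac{r^{2} - r}{3} = - \frac{r}{3} + \frac{r^{2}}{3}$)
$F{\left(L \right)} = \frac{2 L}{L + \frac{L \left(-1 + L\right)}{3}}$ ($F{\left(L \right)} = \frac{L + L}{L + \frac{L \left(-1 + L\right)}{3}} = \frac{2 L}{L + \frac{L \left(-1 + L\right)}{3}}$)
$\frac{-26386 + 43686}{S{\left(207,-219 \right)} + F{\left(36 \right)}} = \frac{-26386 + 43686}{\frac{40}{207} + \frac{6}{2 + 36}} = \frac{17300}{40 \cdot \frac{1}{207} + \frac{6}{38}} = \frac{17300}{\frac{40}{207} + 6 \cdot \frac{1}{38}} = \frac{17300}{\frac{40}{207} + \frac{3}{19}} = \frac{17300}{\frac{1381}{3933}} = 17300 \cdot \frac{3933}{1381} = \frac{68040900}{1381}$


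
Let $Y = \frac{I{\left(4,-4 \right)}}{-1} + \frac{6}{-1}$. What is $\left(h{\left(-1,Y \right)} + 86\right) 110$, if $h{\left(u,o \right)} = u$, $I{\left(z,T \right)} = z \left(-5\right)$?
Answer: $9350$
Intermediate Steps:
$I{\left(z,T \right)} = - 5 z$
$Y = 14$ ($Y = \frac{\left(-5\right) 4}{-1} + \frac{6}{-1} = \left(-20\right) \left(-1\right) + 6 \left(-1\right) = 20 - 6 = 14$)
$\left(h{\left(-1,Y \right)} + 86\right) 110 = \left(-1 + 86\right) 110 = 85 \cdot 110 = 9350$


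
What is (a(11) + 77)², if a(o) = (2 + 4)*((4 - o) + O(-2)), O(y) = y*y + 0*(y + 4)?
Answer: 3481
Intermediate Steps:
O(y) = y² (O(y) = y² + 0*(4 + y) = y² + 0 = y²)
a(o) = 48 - 6*o (a(o) = (2 + 4)*((4 - o) + (-2)²) = 6*((4 - o) + 4) = 6*(8 - o) = 48 - 6*o)
(a(11) + 77)² = ((48 - 6*11) + 77)² = ((48 - 66) + 77)² = (-18 + 77)² = 59² = 3481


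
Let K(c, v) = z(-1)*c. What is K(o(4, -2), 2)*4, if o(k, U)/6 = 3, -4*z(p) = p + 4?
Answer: -54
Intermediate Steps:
z(p) = -1 - p/4 (z(p) = -(p + 4)/4 = -(4 + p)/4 = -1 - p/4)
o(k, U) = 18 (o(k, U) = 6*3 = 18)
K(c, v) = -3*c/4 (K(c, v) = (-1 - ¼*(-1))*c = (-1 + ¼)*c = -3*c/4)
K(o(4, -2), 2)*4 = -¾*18*4 = -27/2*4 = -54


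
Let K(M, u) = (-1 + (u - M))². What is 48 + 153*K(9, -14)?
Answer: 88176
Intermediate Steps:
K(M, u) = (-1 + u - M)²
48 + 153*K(9, -14) = 48 + 153*(1 + 9 - 1*(-14))² = 48 + 153*(1 + 9 + 14)² = 48 + 153*24² = 48 + 153*576 = 48 + 88128 = 88176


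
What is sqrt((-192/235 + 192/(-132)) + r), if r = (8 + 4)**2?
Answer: 428*sqrt(5170)/2585 ≈ 11.905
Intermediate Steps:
r = 144 (r = 12**2 = 144)
sqrt((-192/235 + 192/(-132)) + r) = sqrt((-192/235 + 192/(-132)) + 144) = sqrt((-192*1/235 + 192*(-1/132)) + 144) = sqrt((-192/235 - 16/11) + 144) = sqrt(-5872/2585 + 144) = sqrt(366368/2585) = 428*sqrt(5170)/2585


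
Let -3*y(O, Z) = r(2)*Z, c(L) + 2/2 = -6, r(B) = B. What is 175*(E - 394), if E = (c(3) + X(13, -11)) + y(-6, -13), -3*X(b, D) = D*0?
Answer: -205975/3 ≈ -68658.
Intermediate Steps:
X(b, D) = 0 (X(b, D) = -D*0/3 = -1/3*0 = 0)
c(L) = -7 (c(L) = -1 - 6 = -7)
y(O, Z) = -2*Z/3
E = 5/3 (E = (-7 + 0) - 2/3*(-13) = -7 + 26/3 = 5/3 ≈ 1.6667)
175*(E - 394) = 175*(5/3 - 394) = 175*(-1177/3) = -205975/3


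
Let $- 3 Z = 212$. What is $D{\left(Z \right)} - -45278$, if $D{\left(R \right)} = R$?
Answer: $\frac{135622}{3} \approx 45207.0$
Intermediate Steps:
$Z = - \frac{212}{3}$ ($Z = \left(- \frac{1}{3}\right) 212 = - \frac{212}{3} \approx -70.667$)
$D{\left(Z \right)} - -45278 = - \frac{212}{3} - -45278 = - \frac{212}{3} + 45278 = \frac{135622}{3}$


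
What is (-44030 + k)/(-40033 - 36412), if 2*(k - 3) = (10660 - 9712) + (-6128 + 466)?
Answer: 46384/76445 ≈ 0.60676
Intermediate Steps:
k = -2354 (k = 3 + ((10660 - 9712) + (-6128 + 466))/2 = 3 + (948 - 5662)/2 = 3 + (½)*(-4714) = 3 - 2357 = -2354)
(-44030 + k)/(-40033 - 36412) = (-44030 - 2354)/(-40033 - 36412) = -46384/(-76445) = -46384*(-1/76445) = 46384/76445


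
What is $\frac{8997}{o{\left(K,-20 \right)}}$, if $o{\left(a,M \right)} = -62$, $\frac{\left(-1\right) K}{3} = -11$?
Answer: $- \frac{8997}{62} \approx -145.11$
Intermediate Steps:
$K = 33$ ($K = \left(-3\right) \left(-11\right) = 33$)
$\frac{8997}{o{\left(K,-20 \right)}} = \frac{8997}{-62} = 8997 \left(- \frac{1}{62}\right) = - \frac{8997}{62}$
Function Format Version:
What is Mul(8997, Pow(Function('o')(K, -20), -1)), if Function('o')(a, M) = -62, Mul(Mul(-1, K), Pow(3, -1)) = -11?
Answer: Rational(-8997, 62) ≈ -145.11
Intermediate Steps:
K = 33 (K = Mul(-3, -11) = 33)
Mul(8997, Pow(Function('o')(K, -20), -1)) = Mul(8997, Pow(-62, -1)) = Mul(8997, Rational(-1, 62)) = Rational(-8997, 62)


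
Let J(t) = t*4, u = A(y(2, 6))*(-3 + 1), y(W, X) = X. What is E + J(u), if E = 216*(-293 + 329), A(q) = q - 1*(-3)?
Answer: 7704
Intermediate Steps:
A(q) = 3 + q (A(q) = q + 3 = 3 + q)
E = 7776 (E = 216*36 = 7776)
u = -18 (u = (3 + 6)*(-3 + 1) = 9*(-2) = -18)
J(t) = 4*t
E + J(u) = 7776 + 4*(-18) = 7776 - 72 = 7704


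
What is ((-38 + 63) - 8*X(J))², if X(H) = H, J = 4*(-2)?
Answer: 7921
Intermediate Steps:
J = -8
((-38 + 63) - 8*X(J))² = ((-38 + 63) - 8*(-8))² = (25 + 64)² = 89² = 7921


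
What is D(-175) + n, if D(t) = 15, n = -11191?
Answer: -11176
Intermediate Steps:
D(-175) + n = 15 - 11191 = -11176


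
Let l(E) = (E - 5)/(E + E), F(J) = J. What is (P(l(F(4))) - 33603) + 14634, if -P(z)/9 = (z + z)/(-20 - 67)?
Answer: -2200407/116 ≈ -18969.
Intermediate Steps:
l(E) = (-5 + E)/(2*E) (l(E) = (-5 + E)/((2*E)) = (-5 + E)*(1/(2*E)) = (-5 + E)/(2*E))
P(z) = 6*z/29 (P(z) = -9*(z + z)/(-20 - 67) = -9*2*z/(-87) = -9*2*z*(-1)/87 = -(-6)*z/29 = 6*z/29)
(P(l(F(4))) - 33603) + 14634 = (6*((½)*(-5 + 4)/4)/29 - 33603) + 14634 = (6*((½)*(¼)*(-1))/29 - 33603) + 14634 = ((6/29)*(-⅛) - 33603) + 14634 = (-3/116 - 33603) + 14634 = -3897951/116 + 14634 = -2200407/116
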